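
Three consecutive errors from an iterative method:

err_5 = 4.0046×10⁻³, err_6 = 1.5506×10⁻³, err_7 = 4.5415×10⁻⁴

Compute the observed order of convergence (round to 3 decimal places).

p ≈ ln(err_7/err_6) / ln(err_6/err_5)
  = ln(4.5415×10⁻⁴/1.5506×10⁻³) / ln(1.5506×10⁻³/4.0046×10⁻³)
  = ln(0.292887) / ln(0.387205)
  = -1.227968 / -0.948801 ≈ 1.294231

1.294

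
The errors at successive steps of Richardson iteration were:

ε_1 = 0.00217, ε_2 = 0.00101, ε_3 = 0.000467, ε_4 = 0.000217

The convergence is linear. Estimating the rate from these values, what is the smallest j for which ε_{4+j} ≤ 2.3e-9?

Rate ρ ≈ ε_4/ε_3 = 0.000217/0.000467 = 0.4647.
After j more steps, ε_{4+j} ≈ 0.000217·ρ^j; need ρ^j ≤ 2.3e-9/0.000217 = 1.05991e-05.
j ≥ ln(1.05991e-05)/ln(0.4647) = -11.4547/-0.76636 = 14.947.
So 15 more iterations are needed.

15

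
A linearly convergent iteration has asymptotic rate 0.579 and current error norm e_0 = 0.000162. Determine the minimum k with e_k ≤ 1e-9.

22

After k steps, e_k ≈ 0.000162·0.579^k.
Need 0.579^k ≤ 1e-9/0.000162 = 6.17284e-06.
k ≥ ln(6.17284e-06)/ln(0.579) = -11.9954/-0.54645 = 21.952.
Smallest integer k = 22.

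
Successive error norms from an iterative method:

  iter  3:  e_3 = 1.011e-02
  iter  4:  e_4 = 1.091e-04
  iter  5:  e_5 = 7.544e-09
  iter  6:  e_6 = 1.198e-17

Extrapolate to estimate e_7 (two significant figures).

2.9e-36

First estimate the order: p ≈ ln(e_6/e_5) / ln(e_5/e_4) = ln(1.198e-17/7.544e-09)/ln(7.544e-09/1.091e-04) = ln(1.58802e-09)/ln(6.91476e-05) ≈ 2.1151.
Then e_7 ≈ e_6·(e_6/e_5)^p = 1.198e-17·(1.58802e-09)^2.1151 = 1.198e-17·2.44867e-19 ≈ 2.934e-36.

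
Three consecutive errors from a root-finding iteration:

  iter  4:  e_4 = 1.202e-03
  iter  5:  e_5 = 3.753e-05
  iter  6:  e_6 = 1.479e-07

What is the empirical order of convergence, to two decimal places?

p ≈ ln(e_6/e_5) / ln(e_5/e_4)
  = ln(1.479e-07/3.753e-05) / ln(3.753e-05/1.202e-03)
  = ln(0.00394085) / ln(0.031223)
  = -5.53636 / -3.46660 ≈ 1.59706

1.60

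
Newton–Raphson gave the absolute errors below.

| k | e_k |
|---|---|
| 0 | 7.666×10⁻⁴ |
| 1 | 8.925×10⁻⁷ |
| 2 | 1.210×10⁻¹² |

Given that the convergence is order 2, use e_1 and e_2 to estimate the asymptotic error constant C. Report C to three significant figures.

C ≈ e_2 / e_1^2
  = 1.210×10⁻¹² / (8.925×10⁻⁷)^2
  = 1.210×10⁻¹² / 7.96556e-13 ≈ 1.519

1.52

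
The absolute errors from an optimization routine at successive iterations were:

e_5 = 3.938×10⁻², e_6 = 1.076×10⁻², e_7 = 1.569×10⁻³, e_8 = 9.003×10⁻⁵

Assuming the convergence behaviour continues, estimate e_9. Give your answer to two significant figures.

First estimate the order: p ≈ ln(e_8/e_7) / ln(e_7/e_6) = ln(9.003×10⁻⁵/1.569×10⁻³)/ln(1.569×10⁻³/1.076×10⁻²) = ln(0.0573805)/ln(0.145818) ≈ 1.4844.
Then e_9 ≈ e_8·(e_8/e_7)^p = 9.003×10⁻⁵·(0.0573805)^1.4844 = 9.003×10⁻⁵·0.0143718 ≈ 1.294e-06.

1.3e-6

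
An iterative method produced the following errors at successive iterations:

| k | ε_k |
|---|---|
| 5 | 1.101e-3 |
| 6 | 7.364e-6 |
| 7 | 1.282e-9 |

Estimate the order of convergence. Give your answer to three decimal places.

p ≈ ln(ε_7/ε_6) / ln(ε_6/ε_5)
  = ln(1.282e-9/7.364e-6) / ln(7.364e-6/1.101e-3)
  = ln(0.00017409) / ln(0.00668847)
  = -8.655938 / -5.007370 ≈ 1.728640

1.729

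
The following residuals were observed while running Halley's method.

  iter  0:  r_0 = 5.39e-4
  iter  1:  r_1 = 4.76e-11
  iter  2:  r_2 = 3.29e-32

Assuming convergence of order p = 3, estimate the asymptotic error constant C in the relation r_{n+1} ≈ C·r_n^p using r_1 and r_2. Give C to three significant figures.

0.305

C ≈ r_2 / r_1^3
  = 3.29e-32 / (4.76e-11)^3
  = 3.29e-32 / 1.0785e-31 ≈ 0.30505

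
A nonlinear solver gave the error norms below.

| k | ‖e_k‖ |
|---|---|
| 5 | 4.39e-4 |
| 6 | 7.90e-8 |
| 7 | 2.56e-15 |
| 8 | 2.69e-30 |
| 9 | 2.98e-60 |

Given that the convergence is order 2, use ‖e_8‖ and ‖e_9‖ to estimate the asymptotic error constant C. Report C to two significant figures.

0.41

C ≈ ‖e_9‖ / ‖e_8‖^2
  = 2.98e-60 / (2.69e-30)^2
  = 2.98e-60 / 7.2361e-60 ≈ 0.41182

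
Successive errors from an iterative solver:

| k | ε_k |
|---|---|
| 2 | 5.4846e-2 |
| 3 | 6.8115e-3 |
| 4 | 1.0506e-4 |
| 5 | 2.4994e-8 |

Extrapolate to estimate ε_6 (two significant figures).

1.4e-15

First estimate the order: p ≈ ln(ε_5/ε_4) / ln(ε_4/ε_3) = ln(2.4994e-8/1.0506e-4)/ln(1.0506e-4/6.8115e-3) = ln(0.000237902)/ln(0.0154239) ≈ 2.0000.
Then ε_6 ≈ ε_5·(ε_5/ε_4)^p = 2.4994e-8·(0.000237902)^2.0000 = 2.4994e-8·5.65974e-08 ≈ 1.415e-15.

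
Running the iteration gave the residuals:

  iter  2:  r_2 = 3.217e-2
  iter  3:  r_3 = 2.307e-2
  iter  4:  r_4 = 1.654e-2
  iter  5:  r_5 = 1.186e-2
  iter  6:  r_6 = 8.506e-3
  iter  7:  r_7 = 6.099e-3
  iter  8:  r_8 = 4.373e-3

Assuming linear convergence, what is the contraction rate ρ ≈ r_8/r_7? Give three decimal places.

0.717

ρ ≈ r_8/r_7 = 4.373e-3/6.099e-3 = 0.71700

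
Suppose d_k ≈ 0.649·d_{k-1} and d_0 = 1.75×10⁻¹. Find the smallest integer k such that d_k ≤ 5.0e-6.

25

After k steps, d_k ≈ 1.75×10⁻¹·0.649^k.
Need 0.649^k ≤ 5.0e-6/1.75×10⁻¹ = 2.85714e-05.
k ≥ ln(2.85714e-05)/ln(0.649) = -10.4631/-0.43232 = 24.202.
Smallest integer k = 25.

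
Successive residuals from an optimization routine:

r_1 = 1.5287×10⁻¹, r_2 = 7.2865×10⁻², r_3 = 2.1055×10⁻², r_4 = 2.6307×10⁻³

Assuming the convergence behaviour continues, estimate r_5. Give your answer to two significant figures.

8.1e-5

First estimate the order: p ≈ ln(r_4/r_3) / ln(r_3/r_2) = ln(2.6307×10⁻³/2.1055×10⁻²)/ln(2.1055×10⁻²/7.2865×10⁻²) = ln(0.124944)/ln(0.288959) ≈ 1.6753.
Then r_5 ≈ r_4·(r_4/r_3)^p = 2.6307×10⁻³·(0.124944)^1.6753 = 2.6307×10⁻³·0.030671 ≈ 8.069e-05.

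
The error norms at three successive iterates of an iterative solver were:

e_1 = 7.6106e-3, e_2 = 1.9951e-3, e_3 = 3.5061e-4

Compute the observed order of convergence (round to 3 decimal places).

1.299

p ≈ ln(e_3/e_2) / ln(e_2/e_1)
  = ln(3.5061e-4/1.9951e-3) / ln(1.9951e-3/7.6106e-3)
  = ln(0.175736) / ln(0.262148)
  = -1.738772 / -1.338846 ≈ 1.298709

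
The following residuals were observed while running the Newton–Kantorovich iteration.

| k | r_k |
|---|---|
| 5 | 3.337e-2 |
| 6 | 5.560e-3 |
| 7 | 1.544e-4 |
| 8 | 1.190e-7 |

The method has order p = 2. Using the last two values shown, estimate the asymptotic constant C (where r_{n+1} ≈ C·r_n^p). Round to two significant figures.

C ≈ r_8 / r_7^2
  = 1.190e-7 / (1.544e-4)^2
  = 1.190e-7 / 2.38394e-08 ≈ 4.9917

5.0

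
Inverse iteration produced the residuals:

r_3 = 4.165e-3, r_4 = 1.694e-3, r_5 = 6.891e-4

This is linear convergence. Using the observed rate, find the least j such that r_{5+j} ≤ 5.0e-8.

11

Rate ρ ≈ r_5/r_4 = 6.891e-4/1.694e-3 = 0.4068.
After j more steps, r_{5+j} ≈ 6.891e-4·ρ^j; need ρ^j ≤ 5.0e-8/6.891e-4 = 7.25584e-05.
j ≥ ln(7.25584e-05)/ln(0.4068) = -9.5311/-0.89943 = 10.597.
So 11 more iterations are needed.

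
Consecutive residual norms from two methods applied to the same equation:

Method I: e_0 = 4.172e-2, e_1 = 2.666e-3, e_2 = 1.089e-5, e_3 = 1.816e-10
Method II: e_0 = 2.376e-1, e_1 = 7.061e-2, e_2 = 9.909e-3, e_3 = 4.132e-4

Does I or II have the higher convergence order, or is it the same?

I

Method I: p ≈ ln(1.816e-10/1.089e-5)/ln(1.089e-5/2.666e-3) ≈ 2.00.
Method II: p ≈ ln(4.132e-4/9.909e-3)/ln(9.909e-3/7.061e-2) ≈ 1.62.
Method I has the higher order (≈2.0 vs ≈1.6).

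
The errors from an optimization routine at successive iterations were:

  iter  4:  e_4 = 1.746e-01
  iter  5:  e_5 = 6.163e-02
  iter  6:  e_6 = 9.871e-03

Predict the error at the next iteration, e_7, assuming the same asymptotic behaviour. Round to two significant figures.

First estimate the order: p ≈ ln(e_6/e_5) / ln(e_5/e_4) = ln(9.871e-03/6.163e-02)/ln(6.163e-02/1.746e-01) = ln(0.160166)/ln(0.352978) ≈ 1.7588.
Then e_7 ≈ e_6·(e_6/e_5)^p = 9.871e-03·(0.160166)^1.7588 = 9.871e-03·0.0399023 ≈ 0.0003939.

3.9e-4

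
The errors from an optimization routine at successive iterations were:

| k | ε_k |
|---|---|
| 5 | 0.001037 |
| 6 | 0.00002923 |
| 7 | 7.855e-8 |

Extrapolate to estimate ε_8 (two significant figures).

First estimate the order: p ≈ ln(ε_7/ε_6) / ln(ε_6/ε_5) = ln(7.855e-8/0.00002923)/ln(0.00002923/0.001037) = ln(0.00268731)/ln(0.0281871) ≈ 1.6586.
Then ε_8 ≈ ε_7·(ε_7/ε_6)^p = 7.855e-8·(0.00268731)^1.6586 = 7.855e-8·5.44837e-05 ≈ 4.28e-12.

4.3e-12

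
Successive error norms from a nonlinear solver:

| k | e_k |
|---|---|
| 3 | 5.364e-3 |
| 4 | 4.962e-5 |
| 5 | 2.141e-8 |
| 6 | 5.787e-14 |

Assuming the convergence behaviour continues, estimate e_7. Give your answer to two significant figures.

3.5e-23

First estimate the order: p ≈ ln(e_6/e_5) / ln(e_5/e_4) = ln(5.787e-14/2.141e-8)/ln(2.141e-8/4.962e-5) = ln(2.70294e-06)/ln(0.000431479) ≈ 1.6547.
Then e_7 ≈ e_6·(e_6/e_5)^p = 5.787e-14·(2.70294e-06)^1.6547 = 5.787e-14·6.11448e-10 ≈ 3.538e-23.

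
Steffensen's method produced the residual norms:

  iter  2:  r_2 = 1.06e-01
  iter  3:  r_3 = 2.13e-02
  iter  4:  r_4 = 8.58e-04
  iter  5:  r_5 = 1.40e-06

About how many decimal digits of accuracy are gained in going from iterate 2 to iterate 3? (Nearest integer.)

1

Digits gained ≈ log₁₀(r_2/r_3) = log₁₀(1.06e-01/2.13e-02) = log₁₀(4.97653) ≈ 0.697.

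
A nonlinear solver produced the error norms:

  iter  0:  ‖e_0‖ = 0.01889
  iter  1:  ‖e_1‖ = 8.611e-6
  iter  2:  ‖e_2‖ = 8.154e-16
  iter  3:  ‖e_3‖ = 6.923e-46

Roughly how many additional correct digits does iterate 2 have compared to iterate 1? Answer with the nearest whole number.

10

Digits gained ≈ log₁₀(‖e_1‖/‖e_2‖) = log₁₀(8.611e-6/8.154e-16) = log₁₀(1.05605e+10) ≈ 10.024.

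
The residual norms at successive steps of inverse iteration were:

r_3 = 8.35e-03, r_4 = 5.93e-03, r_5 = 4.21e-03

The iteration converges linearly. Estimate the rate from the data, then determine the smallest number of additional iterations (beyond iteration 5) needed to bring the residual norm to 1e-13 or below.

Rate ρ ≈ r_5/r_4 = 4.21e-03/5.93e-03 = 0.7099.
After j more steps, r_{5+j} ≈ 4.21e-03·ρ^j; need ρ^j ≤ 1e-13/4.21e-03 = 2.3753e-11.
j ≥ ln(2.3753e-11)/ln(0.7099) = -24.4633/-0.34263 = 71.399.
So 72 more iterations are needed.

72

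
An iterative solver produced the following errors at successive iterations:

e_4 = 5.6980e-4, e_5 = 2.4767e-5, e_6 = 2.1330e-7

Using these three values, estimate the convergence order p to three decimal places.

1.516

p ≈ ln(e_6/e_5) / ln(e_5/e_4)
  = ln(2.1330e-7/2.4767e-5) / ln(2.4767e-5/5.6980e-4)
  = ln(0.00861227) / ln(0.0434661)
  = -4.754567 / -3.135774 ≈ 1.516234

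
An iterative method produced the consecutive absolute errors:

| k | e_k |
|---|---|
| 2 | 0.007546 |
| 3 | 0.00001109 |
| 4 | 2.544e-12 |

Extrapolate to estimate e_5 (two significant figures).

First estimate the order: p ≈ ln(e_4/e_3) / ln(e_3/e_2) = ln(2.544e-12/0.00001109)/ln(0.00001109/0.007546) = ln(2.29396e-07)/ln(0.00146965) ≈ 2.3438.
Then e_5 ≈ e_4·(e_4/e_3)^p = 2.544e-12·(2.29396e-07)^2.3438 = 2.544e-12·2.74499e-16 ≈ 6.983e-28.

7.0e-28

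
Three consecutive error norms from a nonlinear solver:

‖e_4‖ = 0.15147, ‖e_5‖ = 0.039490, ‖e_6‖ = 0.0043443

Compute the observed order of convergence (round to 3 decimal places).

p ≈ ln(‖e_6‖/‖e_5‖) / ln(‖e_5‖/‖e_4‖)
  = ln(0.0043443/0.039490) / ln(0.039490/0.15147)
  = ln(0.11001) / ln(0.260712)
  = -2.207184 / -1.344339 ≈ 1.641836

1.642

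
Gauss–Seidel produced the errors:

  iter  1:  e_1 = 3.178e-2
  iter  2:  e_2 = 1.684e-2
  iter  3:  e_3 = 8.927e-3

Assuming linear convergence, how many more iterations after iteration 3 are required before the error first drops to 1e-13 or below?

40

Rate ρ ≈ e_3/e_2 = 8.927e-3/1.684e-2 = 0.5301.
After j more steps, e_{3+j} ≈ 8.927e-3·ρ^j; need ρ^j ≤ 1e-13/8.927e-3 = 1.1202e-11.
j ≥ ln(1.1202e-11)/ln(0.5301) = -25.2149/-0.63469 = 39.728.
So 40 more iterations are needed.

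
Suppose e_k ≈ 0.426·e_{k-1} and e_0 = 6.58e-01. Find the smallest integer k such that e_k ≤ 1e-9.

24

After k steps, e_k ≈ 6.58e-01·0.426^k.
Need 0.426^k ≤ 1e-9/6.58e-01 = 1.51976e-09.
k ≥ ln(1.51976e-09)/ln(0.426) = -20.3047/-0.85332 = 23.795.
Smallest integer k = 24.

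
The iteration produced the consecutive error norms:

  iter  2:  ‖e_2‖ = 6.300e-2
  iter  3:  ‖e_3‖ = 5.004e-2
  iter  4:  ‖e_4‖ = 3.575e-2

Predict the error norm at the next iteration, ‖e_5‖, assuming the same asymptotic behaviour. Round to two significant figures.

2.2e-2

First estimate the order: p ≈ ln(‖e_4‖/‖e_3‖) / ln(‖e_3‖/‖e_2‖) = ln(3.575e-2/5.004e-2)/ln(5.004e-2/6.300e-2) = ln(0.714428)/ln(0.794286) ≈ 1.4601.
Then ‖e_5‖ ≈ ‖e_4‖·(‖e_4‖/‖e_3‖)^p = 3.575e-2·(0.714428)^1.4601 = 3.575e-2·0.612019 ≈ 0.02188.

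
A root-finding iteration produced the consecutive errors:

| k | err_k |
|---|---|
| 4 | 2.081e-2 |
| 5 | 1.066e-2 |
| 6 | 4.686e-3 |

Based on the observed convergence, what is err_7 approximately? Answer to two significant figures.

First estimate the order: p ≈ ln(err_6/err_5) / ln(err_5/err_4) = ln(4.686e-3/1.066e-2)/ln(1.066e-2/2.081e-2) = ln(0.439587)/ln(0.512254) ≈ 1.2287.
Then err_7 ≈ err_6·(err_6/err_5)^p = 4.686e-3·(0.439587)^1.2287 = 4.686e-3·0.364258 ≈ 0.001707.

1.7e-3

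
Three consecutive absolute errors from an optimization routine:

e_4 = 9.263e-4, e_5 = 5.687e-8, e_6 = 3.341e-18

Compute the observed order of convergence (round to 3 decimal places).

p ≈ ln(e_6/e_5) / ln(e_5/e_4)
  = ln(3.341e-18/5.687e-8) / ln(5.687e-8/9.263e-4)
  = ln(5.8748e-11) / ln(6.13948e-05)
  = -23.557764 / -9.698185 ≈ 2.429090

2.429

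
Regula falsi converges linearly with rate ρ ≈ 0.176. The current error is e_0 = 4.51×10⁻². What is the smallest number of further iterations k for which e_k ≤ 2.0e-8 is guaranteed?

After k steps, e_k ≈ 4.51×10⁻²·0.176^k.
Need 0.176^k ≤ 2.0e-8/4.51×10⁻² = 4.43459e-07.
k ≥ ln(4.43459e-07)/ln(0.176) = -14.6287/-1.73727 = 8.421.
Smallest integer k = 9.

9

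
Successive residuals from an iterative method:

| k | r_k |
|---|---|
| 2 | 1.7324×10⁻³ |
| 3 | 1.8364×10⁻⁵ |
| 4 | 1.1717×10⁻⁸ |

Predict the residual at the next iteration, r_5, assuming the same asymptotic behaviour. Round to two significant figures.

7.9e-14

First estimate the order: p ≈ ln(r_4/r_3) / ln(r_3/r_2) = ln(1.1717×10⁻⁸/1.8364×10⁻⁵)/ln(1.8364×10⁻⁵/1.7324×10⁻³) = ln(0.000638042)/ln(0.0106003) ≈ 1.6181.
Then r_5 ≈ r_4·(r_4/r_3)^p = 1.1717×10⁻⁸·(0.000638042)^1.6181 = 1.1717×10⁻⁸·6.75969e-06 ≈ 7.92e-14.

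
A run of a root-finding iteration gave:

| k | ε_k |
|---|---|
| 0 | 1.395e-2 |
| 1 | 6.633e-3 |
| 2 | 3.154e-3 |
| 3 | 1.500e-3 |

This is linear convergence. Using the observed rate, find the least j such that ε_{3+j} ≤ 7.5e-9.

Rate ρ ≈ ε_3/ε_2 = 1.500e-3/3.154e-3 = 0.4756.
After j more steps, ε_{3+j} ≈ 1.500e-3·ρ^j; need ρ^j ≤ 7.5e-9/1.500e-3 = 5e-06.
j ≥ ln(5e-06)/ln(0.4756) = -12.2061/-0.74318 = 16.424.
So 17 more iterations are needed.

17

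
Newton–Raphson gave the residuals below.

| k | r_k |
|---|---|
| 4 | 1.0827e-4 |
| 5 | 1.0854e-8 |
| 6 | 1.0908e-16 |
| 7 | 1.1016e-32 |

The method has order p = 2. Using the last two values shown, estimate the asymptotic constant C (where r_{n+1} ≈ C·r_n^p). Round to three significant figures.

0.926

C ≈ r_7 / r_6^2
  = 1.1016e-32 / (1.0908e-16)^2
  = 1.1016e-32 / 1.18984e-32 ≈ 0.92584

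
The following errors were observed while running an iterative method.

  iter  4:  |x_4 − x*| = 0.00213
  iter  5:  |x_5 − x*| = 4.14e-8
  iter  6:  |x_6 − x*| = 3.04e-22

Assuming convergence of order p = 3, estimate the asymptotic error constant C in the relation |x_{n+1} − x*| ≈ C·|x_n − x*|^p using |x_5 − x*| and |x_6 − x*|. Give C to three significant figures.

4.28

C ≈ |x_6 − x*| / |x_5 − x*|^3
  = 3.04e-22 / (4.14e-8)^3
  = 3.04e-22 / 7.09579e-23 ≈ 4.2842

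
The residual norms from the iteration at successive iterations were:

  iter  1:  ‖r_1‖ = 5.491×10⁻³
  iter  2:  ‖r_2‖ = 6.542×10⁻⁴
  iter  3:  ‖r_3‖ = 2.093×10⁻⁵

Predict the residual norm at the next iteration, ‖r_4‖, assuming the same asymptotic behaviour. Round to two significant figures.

First estimate the order: p ≈ ln(‖r_3‖/‖r_2‖) / ln(‖r_2‖/‖r_1‖) = ln(2.093×10⁻⁵/6.542×10⁻⁴)/ln(6.542×10⁻⁴/5.491×10⁻³) = ln(0.0319933)/ln(0.11914) ≈ 1.6180.
Then ‖r_4‖ ≈ ‖r_3‖·(‖r_3‖/‖r_2‖)^p = 2.093×10⁻⁵·(0.0319933)^1.6180 = 2.093×10⁻⁵·0.00381229 ≈ 7.979e-08.

8.0e-8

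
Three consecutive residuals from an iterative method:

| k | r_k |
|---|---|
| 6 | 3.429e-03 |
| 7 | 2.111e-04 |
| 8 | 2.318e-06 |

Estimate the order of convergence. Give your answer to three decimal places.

p ≈ ln(r_8/r_7) / ln(r_7/r_6)
  = ln(2.318e-06/2.111e-04) / ln(2.111e-04/3.429e-03)
  = ln(0.0109806) / ln(0.0615631)
  = -4.511625 / -2.787693 ≈ 1.618408

1.618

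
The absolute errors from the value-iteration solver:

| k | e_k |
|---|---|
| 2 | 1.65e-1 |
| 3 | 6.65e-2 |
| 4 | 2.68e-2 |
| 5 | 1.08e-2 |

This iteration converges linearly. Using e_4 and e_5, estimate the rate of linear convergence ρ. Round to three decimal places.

0.403

ρ ≈ e_5/e_4 = 1.08e-2/2.68e-2 = 0.40299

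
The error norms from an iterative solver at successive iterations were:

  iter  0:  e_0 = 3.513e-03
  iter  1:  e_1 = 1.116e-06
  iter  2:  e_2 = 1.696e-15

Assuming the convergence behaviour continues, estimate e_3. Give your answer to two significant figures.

First estimate the order: p ≈ ln(e_2/e_1) / ln(e_1/e_0) = ln(1.696e-15/1.116e-06)/ln(1.116e-06/3.513e-03) = ln(1.51971e-09)/ln(0.000317677) ≈ 2.5209.
Then e_3 ≈ e_2·(e_2/e_1)^p = 1.696e-15·(1.51971e-09)^2.5209 = 1.696e-15·5.8898e-23 ≈ 9.989e-38.

1.0e-37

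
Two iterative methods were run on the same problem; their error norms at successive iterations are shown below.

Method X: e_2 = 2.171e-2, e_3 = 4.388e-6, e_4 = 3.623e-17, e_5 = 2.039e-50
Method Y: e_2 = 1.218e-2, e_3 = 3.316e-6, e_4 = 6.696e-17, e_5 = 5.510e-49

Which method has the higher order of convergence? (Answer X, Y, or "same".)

same

Method X: p ≈ ln(2.039e-50/3.623e-17)/ln(3.623e-17/4.388e-6) ≈ 3.00.
Method Y: p ≈ ln(5.510e-49/6.696e-17)/ln(6.696e-17/3.316e-6) ≈ 3.00.
Both orders ≈ 3.0 — effectively the same.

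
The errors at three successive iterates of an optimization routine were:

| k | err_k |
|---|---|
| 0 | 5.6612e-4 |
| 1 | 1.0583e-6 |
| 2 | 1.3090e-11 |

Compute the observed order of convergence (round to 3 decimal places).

p ≈ ln(err_2/err_1) / ln(err_1/err_0)
  = ln(1.3090e-11/1.0583e-6) / ln(1.0583e-6/5.6612e-4)
  = ln(1.23689e-05) / ln(0.00186939)
  = -11.300325 / -6.282143 ≈ 1.798801

1.799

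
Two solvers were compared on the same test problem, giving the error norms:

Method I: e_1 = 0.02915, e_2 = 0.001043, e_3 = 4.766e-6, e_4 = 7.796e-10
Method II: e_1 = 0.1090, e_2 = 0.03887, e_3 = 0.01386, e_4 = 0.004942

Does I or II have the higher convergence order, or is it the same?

I

Method I: p ≈ ln(7.796e-10/4.766e-6)/ln(4.766e-6/0.001043) ≈ 1.62.
Method II: p ≈ ln(0.004942/0.01386)/ln(0.01386/0.03887) ≈ 1.00.
Method I has the higher order (≈1.6 vs ≈1.0).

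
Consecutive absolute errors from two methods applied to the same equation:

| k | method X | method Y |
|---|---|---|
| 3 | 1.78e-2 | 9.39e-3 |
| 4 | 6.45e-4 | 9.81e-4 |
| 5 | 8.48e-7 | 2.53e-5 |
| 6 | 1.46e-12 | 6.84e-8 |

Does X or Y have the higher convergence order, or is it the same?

X

Method X: p ≈ ln(1.46e-12/8.48e-7)/ln(8.48e-7/6.45e-4) ≈ 2.00.
Method Y: p ≈ ln(6.84e-8/2.53e-5)/ln(2.53e-5/9.81e-4) ≈ 1.62.
Method X has the higher order (≈2.0 vs ≈1.6).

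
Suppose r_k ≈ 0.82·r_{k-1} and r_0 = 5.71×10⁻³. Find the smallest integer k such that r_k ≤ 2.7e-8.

After k steps, r_k ≈ 5.71×10⁻³·0.82^k.
Need 0.82^k ≤ 2.7e-8/5.71×10⁻³ = 4.72855e-06.
k ≥ ln(4.72855e-06)/ln(0.82) = -12.2619/-0.19845 = 61.788.
Smallest integer k = 62.

62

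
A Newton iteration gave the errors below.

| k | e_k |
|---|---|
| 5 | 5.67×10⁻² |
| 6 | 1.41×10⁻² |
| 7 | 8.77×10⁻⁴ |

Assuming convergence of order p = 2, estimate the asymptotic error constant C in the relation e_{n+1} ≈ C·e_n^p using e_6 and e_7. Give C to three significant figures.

C ≈ e_7 / e_6^2
  = 8.77×10⁻⁴ / (1.41×10⁻²)^2
  = 8.77×10⁻⁴ / 0.00019881 ≈ 4.4112

4.41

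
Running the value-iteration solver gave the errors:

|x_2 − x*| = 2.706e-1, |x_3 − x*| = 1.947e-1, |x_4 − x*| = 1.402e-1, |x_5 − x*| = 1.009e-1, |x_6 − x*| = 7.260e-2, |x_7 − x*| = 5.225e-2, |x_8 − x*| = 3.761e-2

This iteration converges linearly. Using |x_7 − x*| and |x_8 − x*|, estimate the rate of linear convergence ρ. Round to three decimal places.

0.720

ρ ≈ |x_8 − x*|/|x_7 − x*| = 3.761e-2/5.225e-2 = 0.71981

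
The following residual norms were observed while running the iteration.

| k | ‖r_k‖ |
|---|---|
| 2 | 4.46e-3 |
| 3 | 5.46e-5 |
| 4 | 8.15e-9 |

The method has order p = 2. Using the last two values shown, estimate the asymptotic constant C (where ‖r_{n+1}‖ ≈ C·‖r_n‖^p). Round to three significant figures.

2.73

C ≈ ‖r_4‖ / ‖r_3‖^2
  = 8.15e-9 / (5.46e-5)^2
  = 8.15e-9 / 2.98116e-09 ≈ 2.7338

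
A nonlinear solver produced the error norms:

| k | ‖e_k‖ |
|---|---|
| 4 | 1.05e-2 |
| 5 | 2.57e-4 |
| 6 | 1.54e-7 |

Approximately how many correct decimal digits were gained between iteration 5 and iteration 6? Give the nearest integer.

3

Digits gained ≈ log₁₀(‖e_5‖/‖e_6‖) = log₁₀(2.57e-4/1.54e-7) = log₁₀(1668.83) ≈ 3.222.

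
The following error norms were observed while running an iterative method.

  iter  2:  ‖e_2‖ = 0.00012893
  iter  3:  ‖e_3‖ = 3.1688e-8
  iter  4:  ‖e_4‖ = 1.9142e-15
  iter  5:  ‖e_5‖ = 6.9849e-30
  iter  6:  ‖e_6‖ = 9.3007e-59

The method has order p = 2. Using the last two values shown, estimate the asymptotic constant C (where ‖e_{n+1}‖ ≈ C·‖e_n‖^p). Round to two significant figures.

C ≈ ‖e_6‖ / ‖e_5‖^2
  = 9.3007e-59 / (6.9849e-30)^2
  = 9.3007e-59 / 4.87888e-59 ≈ 1.9063

1.9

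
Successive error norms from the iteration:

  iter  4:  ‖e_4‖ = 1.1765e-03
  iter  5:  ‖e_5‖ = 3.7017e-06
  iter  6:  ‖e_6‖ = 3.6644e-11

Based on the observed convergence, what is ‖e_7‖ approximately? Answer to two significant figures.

3.6e-21

First estimate the order: p ≈ ln(‖e_6‖/‖e_5‖) / ln(‖e_5‖/‖e_4‖) = ln(3.6644e-11/3.7017e-06)/ln(3.7017e-06/1.1765e-03) = ln(9.89924e-06)/ln(0.00314637) ≈ 2.0000.
Then ‖e_7‖ ≈ ‖e_6‖·(‖e_6‖/‖e_5‖)^p = 3.6644e-11·(9.89924e-06)^2.0000 = 3.6644e-11·9.7995e-11 ≈ 3.591e-21.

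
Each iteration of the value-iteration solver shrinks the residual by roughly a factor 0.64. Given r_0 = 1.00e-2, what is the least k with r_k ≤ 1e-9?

37

After k steps, r_k ≈ 1.00e-2·0.64^k.
Need 0.64^k ≤ 1e-9/1.00e-2 = 1e-07.
k ≥ ln(1e-07)/ln(0.64) = -16.1181/-0.44629 = 36.116.
Smallest integer k = 37.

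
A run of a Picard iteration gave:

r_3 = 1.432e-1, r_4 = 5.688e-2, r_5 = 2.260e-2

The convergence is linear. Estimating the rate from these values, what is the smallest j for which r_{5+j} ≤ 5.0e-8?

Rate ρ ≈ r_5/r_4 = 2.260e-2/5.688e-2 = 0.3973.
After j more steps, r_{5+j} ≈ 2.260e-2·ρ^j; need ρ^j ≤ 5.0e-8/2.260e-2 = 2.21239e-06.
j ≥ ln(2.21239e-06)/ln(0.3973) = -13.0214/-0.92306 = 14.107.
So 15 more iterations are needed.

15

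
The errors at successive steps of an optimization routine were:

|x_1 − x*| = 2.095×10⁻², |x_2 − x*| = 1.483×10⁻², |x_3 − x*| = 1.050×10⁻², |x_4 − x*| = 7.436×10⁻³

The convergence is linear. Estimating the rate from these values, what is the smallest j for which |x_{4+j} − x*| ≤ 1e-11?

60

Rate ρ ≈ |x_4 − x*|/|x_3 − x*| = 7.436×10⁻³/1.050×10⁻² = 0.7082.
After j more steps, |x_{4+j} − x*| ≈ 7.436×10⁻³·ρ^j; need ρ^j ≤ 1e-11/7.436×10⁻³ = 1.34481e-09.
j ≥ ln(1.34481e-09)/ln(0.7082) = -20.4270/-0.34503 = 59.204.
So 60 more iterations are needed.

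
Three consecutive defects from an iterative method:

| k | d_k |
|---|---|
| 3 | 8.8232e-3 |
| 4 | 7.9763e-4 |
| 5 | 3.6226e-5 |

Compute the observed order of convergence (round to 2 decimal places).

1.29

p ≈ ln(d_5/d_4) / ln(d_4/d_3)
  = ln(3.6226e-5/7.9763e-4) / ln(7.9763e-4/8.8232e-3)
  = ln(0.045417) / ln(0.0904014)
  = -3.09187 / -2.40350 ≈ 1.28640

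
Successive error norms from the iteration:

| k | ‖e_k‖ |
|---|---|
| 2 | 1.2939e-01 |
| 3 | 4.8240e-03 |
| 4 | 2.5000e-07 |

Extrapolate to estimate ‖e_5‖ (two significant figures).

3.5e-20

First estimate the order: p ≈ ln(‖e_4‖/‖e_3‖) / ln(‖e_3‖/‖e_2‖) = ln(2.5000e-07/4.8240e-03)/ln(4.8240e-03/1.2939e-01) = ln(5.18242e-05)/ln(0.0372826) ≈ 3.0000.
Then ‖e_5‖ ≈ ‖e_4‖·(‖e_4‖/‖e_3‖)^p = 2.5000e-07·(5.18242e-05)^3.0000 = 2.5000e-07·1.39187e-13 ≈ 3.48e-20.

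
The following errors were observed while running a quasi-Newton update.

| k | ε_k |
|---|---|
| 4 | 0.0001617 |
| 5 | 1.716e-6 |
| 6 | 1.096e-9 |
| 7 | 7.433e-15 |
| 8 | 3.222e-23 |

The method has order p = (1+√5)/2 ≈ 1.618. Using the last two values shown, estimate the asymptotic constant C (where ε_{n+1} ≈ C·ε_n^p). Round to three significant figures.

C ≈ ε_8 / ε_7^1.618
  = 3.222e-23 / (7.433e-15)^1.618
  = 3.222e-23 / 1.37893e-23 ≈ 2.3366

2.34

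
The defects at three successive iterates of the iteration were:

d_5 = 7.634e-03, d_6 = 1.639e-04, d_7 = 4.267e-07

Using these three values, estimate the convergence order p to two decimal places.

1.55

p ≈ ln(d_7/d_6) / ln(d_6/d_5)
  = ln(4.267e-07/1.639e-04) / ln(1.639e-04/7.634e-03)
  = ln(0.00260342) / ln(0.0214697)
  = -5.95093 / -3.84111 ≈ 1.54927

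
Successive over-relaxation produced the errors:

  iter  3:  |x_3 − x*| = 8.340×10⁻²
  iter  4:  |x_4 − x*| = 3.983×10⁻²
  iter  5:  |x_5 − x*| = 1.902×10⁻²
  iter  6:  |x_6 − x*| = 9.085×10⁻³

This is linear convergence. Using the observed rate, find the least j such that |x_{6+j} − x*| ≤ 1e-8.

Rate ρ ≈ |x_6 − x*|/|x_5 − x*| = 9.085×10⁻³/1.902×10⁻² = 0.4777.
After j more steps, |x_{6+j} − x*| ≈ 9.085×10⁻³·ρ^j; need ρ^j ≤ 1e-8/9.085×10⁻³ = 1.10072e-06.
j ≥ ln(1.10072e-06)/ln(0.4777) = -13.7195/-0.73877 = 18.571.
So 19 more iterations are needed.

19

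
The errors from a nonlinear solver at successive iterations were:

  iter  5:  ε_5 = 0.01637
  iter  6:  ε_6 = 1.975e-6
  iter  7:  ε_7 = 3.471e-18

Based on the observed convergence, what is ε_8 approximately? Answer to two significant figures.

First estimate the order: p ≈ ln(ε_7/ε_6) / ln(ε_6/ε_5) = ln(3.471e-18/1.975e-6)/ln(1.975e-6/0.01637) = ln(1.75747e-12)/ln(0.000120648) ≈ 2.9999.
Then ε_8 ≈ ε_7·(ε_7/ε_6)^p = 3.471e-18·(1.75747e-12)^2.9999 = 3.471e-18·5.44301e-36 ≈ 1.889e-53.

1.9e-53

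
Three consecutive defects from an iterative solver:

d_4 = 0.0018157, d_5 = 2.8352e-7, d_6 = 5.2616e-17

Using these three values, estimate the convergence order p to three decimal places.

p ≈ ln(d_6/d_5) / ln(d_5/d_4)
  = ln(5.2616e-17/2.8352e-7) / ln(2.8352e-7/0.0018157)
  = ln(1.85581e-10) / ln(0.000156149)
  = -22.407530 / -8.764700 ≈ 2.556566

2.557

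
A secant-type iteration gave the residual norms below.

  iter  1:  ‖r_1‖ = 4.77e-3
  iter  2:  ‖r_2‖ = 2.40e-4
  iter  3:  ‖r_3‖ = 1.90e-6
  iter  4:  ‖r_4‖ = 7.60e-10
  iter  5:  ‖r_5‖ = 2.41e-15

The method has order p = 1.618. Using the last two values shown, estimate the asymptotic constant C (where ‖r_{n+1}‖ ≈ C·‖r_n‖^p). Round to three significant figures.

1.37

C ≈ ‖r_5‖ / ‖r_4‖^1.618
  = 2.41e-15 / (7.60e-10)^1.618
  = 2.41e-15 / 1.75856e-15 ≈ 1.3704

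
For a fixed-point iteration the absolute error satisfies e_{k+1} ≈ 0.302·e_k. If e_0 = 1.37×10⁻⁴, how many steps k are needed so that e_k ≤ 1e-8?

After k steps, e_k ≈ 1.37×10⁻⁴·0.302^k.
Need 0.302^k ≤ 1e-8/1.37×10⁻⁴ = 7.29927e-05.
k ≥ ln(7.29927e-05)/ln(0.302) = -9.5252/-1.19733 = 7.955.
Smallest integer k = 8.

8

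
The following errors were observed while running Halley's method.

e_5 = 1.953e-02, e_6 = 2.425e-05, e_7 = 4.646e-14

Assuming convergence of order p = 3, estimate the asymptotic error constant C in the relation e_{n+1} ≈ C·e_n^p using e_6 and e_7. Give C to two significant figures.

C ≈ e_7 / e_6^3
  = 4.646e-14 / (2.425e-05)^3
  = 4.646e-14 / 1.42605e-14 ≈ 3.2579

3.3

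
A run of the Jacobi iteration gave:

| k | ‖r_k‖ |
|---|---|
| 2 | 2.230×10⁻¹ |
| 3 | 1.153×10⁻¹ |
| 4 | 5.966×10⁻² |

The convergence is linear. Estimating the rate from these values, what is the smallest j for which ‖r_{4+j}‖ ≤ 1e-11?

35

Rate ρ ≈ ‖r_4‖/‖r_3‖ = 5.966×10⁻²/1.153×10⁻¹ = 0.5174.
After j more steps, ‖r_{4+j}‖ ≈ 5.966×10⁻²·ρ^j; need ρ^j ≤ 1e-11/5.966×10⁻² = 1.67616e-10.
j ≥ ln(1.67616e-10)/ln(0.5174) = -22.5093/-0.65894 = 34.160.
So 35 more iterations are needed.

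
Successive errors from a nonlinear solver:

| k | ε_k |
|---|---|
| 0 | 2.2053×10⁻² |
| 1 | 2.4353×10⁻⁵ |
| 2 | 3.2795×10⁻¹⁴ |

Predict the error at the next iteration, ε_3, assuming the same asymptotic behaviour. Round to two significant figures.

8.0e-41

First estimate the order: p ≈ ln(ε_2/ε_1) / ln(ε_1/ε_0) = ln(3.2795×10⁻¹⁴/2.4353×10⁻⁵)/ln(2.4353×10⁻⁵/2.2053×10⁻²) = ln(1.34665e-09)/ln(0.00110429) ≈ 3.0000.
Then ε_3 ≈ ε_2·(ε_2/ε_1)^p = 3.2795×10⁻¹⁴·(1.34665e-09)^3.0000 = 3.2795×10⁻¹⁴·2.4421e-27 ≈ 8.009e-41.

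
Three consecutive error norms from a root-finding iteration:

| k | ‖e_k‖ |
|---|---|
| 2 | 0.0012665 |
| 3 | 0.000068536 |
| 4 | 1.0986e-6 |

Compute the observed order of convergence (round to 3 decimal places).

1.417

p ≈ ln(‖e_4‖/‖e_3‖) / ln(‖e_3‖/‖e_2‖)
  = ln(1.0986e-6/0.000068536) / ln(0.000068536/0.0012665)
  = ln(0.0160295) / ln(0.0541145)
  = -4.133325 / -2.916653 ≈ 1.417147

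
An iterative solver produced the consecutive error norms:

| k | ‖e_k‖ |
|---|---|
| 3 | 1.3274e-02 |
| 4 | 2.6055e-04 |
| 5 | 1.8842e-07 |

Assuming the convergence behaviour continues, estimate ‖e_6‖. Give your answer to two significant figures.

3.1e-13

First estimate the order: p ≈ ln(‖e_5‖/‖e_4‖) / ln(‖e_4‖/‖e_3‖) = ln(1.8842e-07/2.6055e-04)/ln(2.6055e-04/1.3274e-02) = ln(0.000723163)/ln(0.0196286) ≈ 1.8398.
Then ‖e_6‖ ≈ ‖e_5‖·(‖e_5‖/‖e_4‖)^p = 1.8842e-07·(0.000723163)^1.8398 = 1.8842e-07·1.6658e-06 ≈ 3.139e-13.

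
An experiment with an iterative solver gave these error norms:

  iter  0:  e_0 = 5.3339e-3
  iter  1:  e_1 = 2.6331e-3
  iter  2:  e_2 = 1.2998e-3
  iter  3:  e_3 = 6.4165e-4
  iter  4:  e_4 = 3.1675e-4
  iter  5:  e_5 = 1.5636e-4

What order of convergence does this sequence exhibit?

Consecutive ratios: e_5/e_4 = 1.5636e-4/3.1675e-4 = 0.493639, e_4/e_3 = 3.1675e-4/6.4165e-4 = 0.493649.
p ≈ ln(0.493639)/ln(0.493649) = -0.7060/-0.7059 ≈ 1.00.
So the convergence is linear (order 1).

1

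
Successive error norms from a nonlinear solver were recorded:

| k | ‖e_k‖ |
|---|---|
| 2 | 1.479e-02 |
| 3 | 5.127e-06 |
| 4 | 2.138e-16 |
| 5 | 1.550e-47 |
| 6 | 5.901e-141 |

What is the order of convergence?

Consecutive ratios: ‖e_6‖/‖e_5‖ = 5.901e-141/1.550e-47 = 3.8071e-94, ‖e_5‖/‖e_4‖ = 1.550e-47/2.138e-16 = 7.24977e-32.
p ≈ ln(3.8071e-94)/ln(7.24977e-32) = -215.1061/-71.7018 ≈ 3.00.
So the convergence is cubic (order 3).

3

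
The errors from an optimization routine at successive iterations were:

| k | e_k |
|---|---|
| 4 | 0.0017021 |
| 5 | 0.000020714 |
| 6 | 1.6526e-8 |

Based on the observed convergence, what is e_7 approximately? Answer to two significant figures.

First estimate the order: p ≈ ln(e_6/e_5) / ln(e_5/e_4) = ln(1.6526e-8/0.000020714)/ln(0.000020714/0.0017021) = ln(0.000797818)/ln(0.0121697) ≈ 1.6180.
Then e_7 ≈ e_6·(e_6/e_5)^p = 1.6526e-8·(0.000797818)^1.6180 = 1.6526e-8·9.71137e-06 ≈ 1.605e-13.

1.6e-13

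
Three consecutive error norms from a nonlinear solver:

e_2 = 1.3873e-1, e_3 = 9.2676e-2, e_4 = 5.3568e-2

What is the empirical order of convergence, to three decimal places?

1.359

p ≈ ln(e_4/e_3) / ln(e_3/e_2)
  = ln(5.3568e-2/9.2676e-2) / ln(9.2676e-2/1.3873e-1)
  = ln(0.578014) / ln(0.668031)
  = -0.548157 / -0.403421 ≈ 1.358772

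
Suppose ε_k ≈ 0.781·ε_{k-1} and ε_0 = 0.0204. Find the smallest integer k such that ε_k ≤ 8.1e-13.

97

After k steps, ε_k ≈ 0.0204·0.781^k.
Need 0.781^k ≤ 8.1e-13/0.0204 = 3.97059e-11.
k ≥ ln(3.97059e-11)/ln(0.781) = -23.9495/-0.24718 = 96.891.
Smallest integer k = 97.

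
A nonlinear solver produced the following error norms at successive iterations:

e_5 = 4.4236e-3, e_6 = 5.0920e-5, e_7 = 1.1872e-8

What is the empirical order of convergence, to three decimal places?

p ≈ ln(e_7/e_6) / ln(e_6/e_5)
  = ln(1.1872e-8/5.0920e-5) / ln(5.0920e-5/4.4236e-3)
  = ln(0.00023315) / ln(0.011511)
  = -8.363829 / -4.464452 ≈ 1.873428

1.873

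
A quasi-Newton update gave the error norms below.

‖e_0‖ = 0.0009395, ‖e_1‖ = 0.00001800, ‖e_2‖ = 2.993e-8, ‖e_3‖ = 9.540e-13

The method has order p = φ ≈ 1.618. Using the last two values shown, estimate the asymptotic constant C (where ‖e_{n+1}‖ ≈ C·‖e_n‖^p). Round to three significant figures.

1.42

C ≈ ‖e_3‖ / ‖e_2‖^1.618
  = 9.540e-13 / (2.993e-8)^1.618
  = 9.540e-13 / 6.7041e-13 ≈ 1.423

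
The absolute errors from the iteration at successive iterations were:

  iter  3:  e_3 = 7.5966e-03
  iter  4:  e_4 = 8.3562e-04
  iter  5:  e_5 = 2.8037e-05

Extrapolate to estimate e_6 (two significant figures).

1.5e-7

First estimate the order: p ≈ ln(e_5/e_4) / ln(e_4/e_3) = ln(2.8037e-05/8.3562e-04)/ln(8.3562e-04/7.5966e-03) = ln(0.0335523)/ln(0.109999) ≈ 1.5379.
Then e_6 ≈ e_5·(e_5/e_4)^p = 2.8037e-05·(0.0335523)^1.5379 = 2.8037e-05·0.00540391 ≈ 1.515e-07.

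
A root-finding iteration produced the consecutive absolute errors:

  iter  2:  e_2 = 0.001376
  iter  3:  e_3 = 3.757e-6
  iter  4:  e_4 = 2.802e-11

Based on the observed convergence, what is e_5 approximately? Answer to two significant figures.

First estimate the order: p ≈ ln(e_4/e_3) / ln(e_3/e_2) = ln(2.802e-11/3.757e-6)/ln(3.757e-6/0.001376) = ln(7.45808e-06)/ln(0.00273038) ≈ 1.9999.
Then e_5 ≈ e_4·(e_4/e_3)^p = 2.802e-11·(7.45808e-06)^1.9999 = 2.802e-11·5.56887e-11 ≈ 1.56e-21.

1.6e-21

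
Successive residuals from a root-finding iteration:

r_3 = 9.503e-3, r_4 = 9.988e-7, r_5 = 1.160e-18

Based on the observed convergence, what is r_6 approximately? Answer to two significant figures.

1.8e-54

First estimate the order: p ≈ ln(r_5/r_4) / ln(r_4/r_3) = ln(1.160e-18/9.988e-7)/ln(9.988e-7/9.503e-3) = ln(1.16139e-12)/ln(0.000105104) ≈ 3.0000.
Then r_6 ≈ r_5·(r_5/r_4)^p = 1.160e-18·(1.16139e-12)^3.0000 = 1.160e-18·1.56651e-36 ≈ 1.817e-54.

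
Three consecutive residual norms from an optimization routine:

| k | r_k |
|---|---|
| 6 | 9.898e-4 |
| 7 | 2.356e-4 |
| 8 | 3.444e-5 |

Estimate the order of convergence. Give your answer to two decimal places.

p ≈ ln(r_8/r_7) / ln(r_7/r_6)
  = ln(3.444e-5/2.356e-4) / ln(2.356e-4/9.898e-4)
  = ln(0.14618) / ln(0.238028)
  = -1.92292 / -1.43537 ≈ 1.33967

1.34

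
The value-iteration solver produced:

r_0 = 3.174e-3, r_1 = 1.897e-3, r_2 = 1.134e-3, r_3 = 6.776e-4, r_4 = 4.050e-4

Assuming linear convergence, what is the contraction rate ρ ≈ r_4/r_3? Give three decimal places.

0.598

ρ ≈ r_4/r_3 = 4.050e-4/6.776e-4 = 0.59770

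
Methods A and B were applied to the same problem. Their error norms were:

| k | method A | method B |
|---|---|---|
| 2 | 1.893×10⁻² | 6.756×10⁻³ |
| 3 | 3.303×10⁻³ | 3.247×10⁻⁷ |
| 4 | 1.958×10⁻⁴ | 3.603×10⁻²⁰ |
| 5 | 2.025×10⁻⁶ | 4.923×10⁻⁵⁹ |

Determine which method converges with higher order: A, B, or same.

Method A: p ≈ ln(2.025×10⁻⁶/1.958×10⁻⁴)/ln(1.958×10⁻⁴/3.303×10⁻³) ≈ 1.62.
Method B: p ≈ ln(4.923×10⁻⁵⁹/3.603×10⁻²⁰)/ln(3.603×10⁻²⁰/3.247×10⁻⁷) ≈ 3.00.
Method B has the higher order (≈3.0 vs ≈1.6).

B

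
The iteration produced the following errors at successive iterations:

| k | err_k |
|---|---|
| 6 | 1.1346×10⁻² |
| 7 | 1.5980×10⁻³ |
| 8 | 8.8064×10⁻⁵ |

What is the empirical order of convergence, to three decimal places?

1.479

p ≈ ln(err_8/err_7) / ln(err_7/err_6)
  = ln(8.8064×10⁻⁵/1.5980×10⁻³) / ln(1.5980×10⁻³/1.1346×10⁻²)
  = ln(0.0551089) / ln(0.140843)
  = -2.898444 / -1.960109 ≈ 1.478716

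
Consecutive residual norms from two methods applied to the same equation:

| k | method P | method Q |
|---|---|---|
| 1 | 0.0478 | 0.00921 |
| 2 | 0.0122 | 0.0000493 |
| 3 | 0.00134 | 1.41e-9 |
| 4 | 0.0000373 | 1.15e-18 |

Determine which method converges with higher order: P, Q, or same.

Method P: p ≈ ln(0.0000373/0.00134)/ln(0.00134/0.0122) ≈ 1.62.
Method Q: p ≈ ln(1.15e-18/1.41e-9)/ln(1.41e-9/0.0000493) ≈ 2.00.
Method Q has the higher order (≈2.0 vs ≈1.6).

Q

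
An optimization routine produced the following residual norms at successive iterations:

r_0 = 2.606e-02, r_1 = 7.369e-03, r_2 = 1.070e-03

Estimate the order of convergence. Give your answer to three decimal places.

p ≈ ln(r_2/r_1) / ln(r_1/r_0)
  = ln(1.070e-03/7.369e-03) / ln(7.369e-03/2.606e-02)
  = ln(0.145203) / ln(0.282771)
  = -1.929623 / -1.263118 ≈ 1.527666

1.528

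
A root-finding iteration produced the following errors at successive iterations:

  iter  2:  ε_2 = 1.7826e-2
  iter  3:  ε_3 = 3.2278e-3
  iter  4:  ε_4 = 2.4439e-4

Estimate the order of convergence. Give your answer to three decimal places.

1.510

p ≈ ln(ε_4/ε_3) / ln(ε_3/ε_2)
  = ln(2.4439e-4/3.2278e-3) / ln(3.2278e-3/1.7826e-2)
  = ln(0.0757141) / ln(0.181073)
  = -2.580791 / -1.708855 ≈ 1.510246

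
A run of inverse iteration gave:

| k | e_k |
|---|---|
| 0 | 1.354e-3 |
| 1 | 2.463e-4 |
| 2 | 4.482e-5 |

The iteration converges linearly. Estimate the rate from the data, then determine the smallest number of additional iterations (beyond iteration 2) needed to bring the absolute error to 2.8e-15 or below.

Rate ρ ≈ e_2/e_1 = 4.482e-5/2.463e-4 = 0.1820.
After j more steps, e_{2+j} ≈ 4.482e-5·ρ^j; need ρ^j ≤ 2.8e-15/4.482e-5 = 6.24721e-11.
j ≥ ln(6.24721e-11)/ln(0.1820) = -23.4963/-1.70375 = 13.791.
So 14 more iterations are needed.

14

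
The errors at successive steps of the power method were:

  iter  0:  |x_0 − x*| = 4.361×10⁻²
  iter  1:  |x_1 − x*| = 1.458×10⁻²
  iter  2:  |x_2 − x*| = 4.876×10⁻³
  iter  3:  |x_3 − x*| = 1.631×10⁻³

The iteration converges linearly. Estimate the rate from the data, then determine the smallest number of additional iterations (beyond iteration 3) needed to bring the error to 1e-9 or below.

14

Rate ρ ≈ |x_3 − x*|/|x_2 − x*| = 1.631×10⁻³/4.876×10⁻³ = 0.3345.
After j more steps, |x_{3+j} − x*| ≈ 1.631×10⁻³·ρ^j; need ρ^j ≤ 1e-9/1.631×10⁻³ = 6.13121e-07.
j ≥ ln(6.13121e-07)/ln(0.3345) = -14.3047/-1.09512 = 13.062.
So 14 more iterations are needed.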